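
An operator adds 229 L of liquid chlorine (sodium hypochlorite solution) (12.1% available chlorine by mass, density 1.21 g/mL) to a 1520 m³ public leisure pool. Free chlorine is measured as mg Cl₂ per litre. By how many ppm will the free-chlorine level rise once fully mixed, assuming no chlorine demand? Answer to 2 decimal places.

22.06 ppm

Volume: 1520 m³ = 1,520,000 L.
Mass of solution: 229 L × 1000 mL/L × 1.21 g/mL = 277,100 g.
Available chlorine delivered: 277,100 g × 0.121 = 33,530 g as Cl₂.
Concentration rise: 33,530 g / 1,520,000 L = 22.06 mg/L = 22.06 ppm.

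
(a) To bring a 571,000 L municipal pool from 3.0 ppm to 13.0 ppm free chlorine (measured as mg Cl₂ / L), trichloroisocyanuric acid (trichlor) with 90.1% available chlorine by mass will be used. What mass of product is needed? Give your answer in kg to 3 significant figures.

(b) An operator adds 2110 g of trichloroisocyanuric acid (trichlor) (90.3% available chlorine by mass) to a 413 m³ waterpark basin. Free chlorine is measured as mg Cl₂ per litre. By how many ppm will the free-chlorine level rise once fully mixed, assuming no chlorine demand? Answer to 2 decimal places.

(a) 6.34 kg; (b) 4.61 ppm

(a) Chlorine deficit: 13.0 − 3.0 = 10 ppm = 10 mg/L as Cl₂.
(a) Cl₂ equivalent needed: 10 mg/L × 571,000 L = 5,710,000 mg = 5710 g.
(a) Product at 90.1% available chlorine: 5710 / 0.901 = 6337 g.

(b) Volume: 413 m³ = 413,000 L.
(b) Available chlorine delivered: 2110 g × 0.903 = 1905 g as Cl₂.
(b) Concentration rise: 1905 g / 413,000 L = 4.613 mg/L = 4.61 ppm.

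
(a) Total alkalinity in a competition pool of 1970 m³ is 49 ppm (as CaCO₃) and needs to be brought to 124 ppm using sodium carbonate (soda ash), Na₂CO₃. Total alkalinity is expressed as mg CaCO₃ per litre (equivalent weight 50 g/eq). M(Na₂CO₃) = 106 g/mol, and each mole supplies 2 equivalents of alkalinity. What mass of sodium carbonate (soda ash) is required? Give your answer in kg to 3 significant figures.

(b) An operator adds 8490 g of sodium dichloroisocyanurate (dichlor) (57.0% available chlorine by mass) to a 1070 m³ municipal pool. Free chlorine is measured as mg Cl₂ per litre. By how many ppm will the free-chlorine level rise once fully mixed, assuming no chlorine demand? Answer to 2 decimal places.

(a) 157 kg; (b) 4.52 ppm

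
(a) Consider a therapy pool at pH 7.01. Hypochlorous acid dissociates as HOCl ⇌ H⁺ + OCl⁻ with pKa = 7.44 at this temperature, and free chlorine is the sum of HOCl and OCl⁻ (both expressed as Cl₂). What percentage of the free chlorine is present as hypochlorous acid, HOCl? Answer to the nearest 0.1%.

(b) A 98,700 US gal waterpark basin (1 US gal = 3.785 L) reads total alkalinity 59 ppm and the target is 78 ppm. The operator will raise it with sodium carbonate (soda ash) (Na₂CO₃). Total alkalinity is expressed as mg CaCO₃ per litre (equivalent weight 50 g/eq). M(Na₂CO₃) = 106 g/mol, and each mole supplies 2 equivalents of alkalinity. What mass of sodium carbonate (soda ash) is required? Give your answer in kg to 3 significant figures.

(a) [OCl⁻]/[HOCl] = 10^(pH − pKa) = 10^(7.01 − 7.44) = 10^-0.43 = 0.3715.
(a) Fraction as HOCl = 1 / (1 + 0.3715) = 0.7291.

(b) Volume: 98,700 US gal × 3.785 L/gal = 373,580 L.
(b) Alkalinity to add: (78 − 59) = 19 mg/L as CaCO₃ × 373,580 L = 7098 g as CaCO₃.
(b) Equivalents: 7098 g ÷ 50 g/eq = 142 eq.
(b) Each mole of Na₂CO₃ supplies 2 eq, so 142 / 2 = 70.98 mol.
(b) Mass: 70.98 mol × 106 g/mol = 7524 g.

(a) 72.9%; (b) 7.52 kg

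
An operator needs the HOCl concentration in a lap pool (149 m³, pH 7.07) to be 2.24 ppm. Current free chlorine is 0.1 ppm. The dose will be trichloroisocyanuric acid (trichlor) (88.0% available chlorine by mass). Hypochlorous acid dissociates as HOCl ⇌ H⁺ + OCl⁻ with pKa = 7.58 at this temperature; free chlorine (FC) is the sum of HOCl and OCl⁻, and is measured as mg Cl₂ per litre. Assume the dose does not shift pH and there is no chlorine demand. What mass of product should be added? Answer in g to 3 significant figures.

480 g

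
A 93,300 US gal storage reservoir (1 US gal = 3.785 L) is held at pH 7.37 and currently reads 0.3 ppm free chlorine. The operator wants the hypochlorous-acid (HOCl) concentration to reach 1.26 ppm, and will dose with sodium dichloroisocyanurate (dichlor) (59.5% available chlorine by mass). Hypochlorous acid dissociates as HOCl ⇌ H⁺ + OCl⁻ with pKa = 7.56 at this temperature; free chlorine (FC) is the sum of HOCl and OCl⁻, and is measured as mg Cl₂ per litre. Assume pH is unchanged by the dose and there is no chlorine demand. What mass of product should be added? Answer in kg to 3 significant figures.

1.05 kg

Volume: 93,300 US gal × 3.785 L/gal = 353,140 L.
[OCl⁻]/[HOCl] = 10^(pH − pKa) = 10^(7.37 − 7.56) = 0.6457; fraction as HOCl = 1/(1 + 0.6457) = 0.6077.
Free chlorine required for 1.26 ppm HOCl: 1.26 / 0.6077 = 2.074 ppm.
FC to add: 2.074 − 0.3 = 1.774 mg/L as Cl₂.
Cl₂ equivalent: 1.774 mg/L × 353,140 L = 626.3 g.
Product at 59.5% available Cl: 626.3 / 0.595 = 1053 g.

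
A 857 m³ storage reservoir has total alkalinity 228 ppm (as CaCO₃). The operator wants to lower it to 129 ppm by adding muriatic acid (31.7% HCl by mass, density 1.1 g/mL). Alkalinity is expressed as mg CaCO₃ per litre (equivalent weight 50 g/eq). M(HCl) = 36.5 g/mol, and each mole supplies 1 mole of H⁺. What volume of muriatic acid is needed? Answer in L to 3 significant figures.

178 L

Volume: 857 m³ = 857,000 L.
Alkalinity to neutralize: (228 − 129) = 99 mg/L as CaCO₃ × 857,000 L = 84,840 g as CaCO₃.
Equivalents of H⁺ required: 84,840 ÷ 50 g/eq = 1697 eq = 1697 mol HCl.
Mass of HCl: 1697 × 36.5 = 61,940 g.
Mass of 31.7% solution: 61,940 / 0.317 = 195,400 g.
Volume: 195,400 g ÷ 1.1 g/mL = 177,600 mL.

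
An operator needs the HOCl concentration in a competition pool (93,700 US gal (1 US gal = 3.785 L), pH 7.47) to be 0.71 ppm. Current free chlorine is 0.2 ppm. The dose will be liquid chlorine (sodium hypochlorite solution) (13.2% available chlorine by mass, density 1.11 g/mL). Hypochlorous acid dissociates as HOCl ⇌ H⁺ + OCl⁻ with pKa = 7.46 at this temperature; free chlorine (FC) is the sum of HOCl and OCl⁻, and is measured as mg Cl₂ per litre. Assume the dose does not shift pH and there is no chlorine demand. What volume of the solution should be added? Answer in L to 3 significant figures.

2.99 L

Volume: 93,700 US gal × 3.785 L/gal = 354,654 L.
[OCl⁻]/[HOCl] = 10^(pH − pKa) = 10^(7.47 − 7.46) = 1.023; fraction as HOCl = 1/(1 + 1.023) = 0.4942.
Free chlorine required for 0.71 ppm HOCl: 0.71 / 0.4942 = 1.437 ppm.
FC to add: 1.437 − 0.2 = 1.237 mg/L as Cl₂.
Cl₂ equivalent: 1.237 mg/L × 354,654 L = 438.5 g.
Product at 13.2% available Cl: 438.5 / 0.132 = 3322 g.
Volume: 3322 g ÷ 1.11 g/mL = 2993 mL.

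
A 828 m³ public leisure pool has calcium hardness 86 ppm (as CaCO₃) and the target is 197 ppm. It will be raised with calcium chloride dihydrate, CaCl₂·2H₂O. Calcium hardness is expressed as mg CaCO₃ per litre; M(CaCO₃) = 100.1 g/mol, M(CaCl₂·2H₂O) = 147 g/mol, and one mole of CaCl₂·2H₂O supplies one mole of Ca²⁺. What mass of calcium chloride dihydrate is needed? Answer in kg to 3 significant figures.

135 kg

Volume: 828 m³ = 828,000 L.
Hardness to add: (197 − 86) = 111 mg/L as CaCO₃ × 828,000 L = 91,910 g as CaCO₃.
Moles of Ca²⁺ (1 mol Ca²⁺ ≡ 1 mol CaCO₃): 91,910 / 100.1 g/mol = 918.2 mol.
Mass of CaCl₂·2H₂O: 918.2 × 147 = 135,000 g.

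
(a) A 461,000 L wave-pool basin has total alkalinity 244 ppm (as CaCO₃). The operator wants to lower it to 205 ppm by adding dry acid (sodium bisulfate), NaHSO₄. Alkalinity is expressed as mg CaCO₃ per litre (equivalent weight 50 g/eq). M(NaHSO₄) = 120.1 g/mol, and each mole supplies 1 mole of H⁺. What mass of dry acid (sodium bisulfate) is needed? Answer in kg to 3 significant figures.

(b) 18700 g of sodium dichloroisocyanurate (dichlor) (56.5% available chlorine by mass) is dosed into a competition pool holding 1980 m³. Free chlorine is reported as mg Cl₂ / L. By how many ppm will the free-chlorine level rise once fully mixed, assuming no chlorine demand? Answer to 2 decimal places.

(a) 43.2 kg; (b) 5.34 ppm

(a) Alkalinity to neutralize: (244 − 205) = 39 mg/L as CaCO₃ × 461,000 L = 17,980 g as CaCO₃.
(a) Equivalents of H⁺ required: 17,980 ÷ 50 g/eq = 359.6 eq = 359.6 mol NaHSO₄.
(a) Mass of NaHSO₄: 359.6 × 120.1 = 43,190 g.

(b) Volume: 1980 m³ = 1,980,000 L.
(b) Available chlorine delivered: 18,700 g × 0.565 = 10,570 g as Cl₂.
(b) Concentration rise: 10,570 g / 1,980,000 L = 5.336 mg/L = 5.34 ppm.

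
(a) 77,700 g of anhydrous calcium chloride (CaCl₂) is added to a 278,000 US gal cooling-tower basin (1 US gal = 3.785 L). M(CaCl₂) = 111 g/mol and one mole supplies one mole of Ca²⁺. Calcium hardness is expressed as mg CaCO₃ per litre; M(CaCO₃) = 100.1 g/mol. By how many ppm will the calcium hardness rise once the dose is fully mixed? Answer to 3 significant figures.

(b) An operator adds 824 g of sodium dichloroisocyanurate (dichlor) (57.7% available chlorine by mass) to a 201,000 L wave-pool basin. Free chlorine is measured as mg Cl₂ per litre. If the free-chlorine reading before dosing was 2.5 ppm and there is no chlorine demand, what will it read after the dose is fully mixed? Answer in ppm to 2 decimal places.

(a) 66.6 ppm; (b) 4.87 ppm

(a) Volume: 278,000 US gal × 3.785 L/gal = 1,052,230 L.
(a) Moles of Ca²⁺: 77,700 g ÷ 111 g/mol = 700 mol.
(a) As CaCO₃: 700 mol × 100.1 g/mol = 70,070 g.
(a) Rise: 70,070 g / 1,052,230 L × 1000 = 66.59 mg/L.

(b) Available chlorine delivered: 824 g × 0.577 = 475.4 g as Cl₂.
(b) Concentration rise: 475.4 g / 201,000 L = 2.365 mg/L = 2.37 ppm.
(b) Final FC: 2.5 + 2.37 = 4.87 ppm.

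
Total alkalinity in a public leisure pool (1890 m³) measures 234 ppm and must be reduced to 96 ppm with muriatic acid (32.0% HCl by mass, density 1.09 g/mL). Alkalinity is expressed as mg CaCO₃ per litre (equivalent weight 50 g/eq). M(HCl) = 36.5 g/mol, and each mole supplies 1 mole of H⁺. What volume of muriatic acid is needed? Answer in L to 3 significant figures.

Volume: 1890 m³ = 1,890,000 L.
Alkalinity to neutralize: (234 − 96) = 138 mg/L as CaCO₃ × 1,890,000 L = 260,800 g as CaCO₃.
Equivalents of H⁺ required: 260,800 ÷ 50 g/eq = 5216 eq = 5216 mol HCl.
Mass of HCl: 5216 × 36.5 = 190,400 g.
Mass of 32.0% solution: 190,400 / 0.32 = 595,000 g.
Volume: 595,000 g ÷ 1.09 g/mL = 545,900 mL.

546 L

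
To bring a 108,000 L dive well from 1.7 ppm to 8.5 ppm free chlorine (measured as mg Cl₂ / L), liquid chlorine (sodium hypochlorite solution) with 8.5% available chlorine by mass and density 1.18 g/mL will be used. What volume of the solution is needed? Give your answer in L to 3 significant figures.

Chlorine deficit: 8.5 − 1.7 = 6.8 ppm = 6.8 mg/L as Cl₂.
Cl₂ equivalent needed: 6.8 mg/L × 108,000 L = 734,400 mg = 734.4 g.
Product at 8.5% available chlorine: 734.4 / 0.085 = 8640 g.
Volume at density 1.18 g/mL: 8640 g ÷ 1.18 g/mL = 7322 mL.

7.32 L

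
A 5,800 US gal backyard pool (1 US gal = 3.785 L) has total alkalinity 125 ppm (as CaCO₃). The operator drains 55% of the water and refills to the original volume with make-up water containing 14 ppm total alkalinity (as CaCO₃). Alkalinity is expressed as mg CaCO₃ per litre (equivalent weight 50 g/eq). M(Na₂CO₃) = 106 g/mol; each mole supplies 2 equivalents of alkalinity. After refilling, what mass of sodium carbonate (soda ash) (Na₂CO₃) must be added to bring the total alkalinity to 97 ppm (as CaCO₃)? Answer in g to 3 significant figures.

769 g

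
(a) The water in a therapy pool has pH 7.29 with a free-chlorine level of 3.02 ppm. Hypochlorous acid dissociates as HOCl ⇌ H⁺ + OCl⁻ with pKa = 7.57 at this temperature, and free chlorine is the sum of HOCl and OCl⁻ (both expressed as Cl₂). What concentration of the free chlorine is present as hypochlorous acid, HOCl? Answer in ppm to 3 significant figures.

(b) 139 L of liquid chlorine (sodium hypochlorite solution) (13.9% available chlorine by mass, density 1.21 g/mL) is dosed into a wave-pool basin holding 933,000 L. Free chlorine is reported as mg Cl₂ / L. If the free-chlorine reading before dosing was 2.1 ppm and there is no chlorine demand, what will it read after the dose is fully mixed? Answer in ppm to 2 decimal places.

(a) [OCl⁻]/[HOCl] = 10^(pH − pKa) = 10^(7.29 − 7.57) = 10^-0.28 = 0.5248.
(a) Fraction as HOCl = 1 / (1 + 0.5248) = 0.6558.
(a) HOCl = 0.6558 × 3.02 ppm = 1.981 ppm.

(b) Mass of solution: 139 L × 1000 mL/L × 1.21 g/mL = 168,200 g.
(b) Available chlorine delivered: 168,200 g × 0.139 = 23,380 g as Cl₂.
(b) Concentration rise: 23,380 g / 933,000 L = 25.06 mg/L = 25.06 ppm.
(b) Final FC: 2.1 + 25.06 = 27.16 ppm.

(a) 1.98 ppm; (b) 27.16 ppm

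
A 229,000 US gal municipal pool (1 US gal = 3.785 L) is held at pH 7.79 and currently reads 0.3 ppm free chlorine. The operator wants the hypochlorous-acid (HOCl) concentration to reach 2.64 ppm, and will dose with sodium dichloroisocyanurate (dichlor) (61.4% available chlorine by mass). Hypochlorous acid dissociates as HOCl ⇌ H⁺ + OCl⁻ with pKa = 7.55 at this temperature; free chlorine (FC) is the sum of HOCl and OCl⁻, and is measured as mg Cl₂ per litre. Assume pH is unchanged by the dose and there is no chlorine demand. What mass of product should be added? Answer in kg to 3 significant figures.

9.78 kg

Volume: 229,000 US gal × 3.785 L/gal = 866,765 L.
[OCl⁻]/[HOCl] = 10^(pH − pKa) = 10^(7.79 − 7.55) = 1.738; fraction as HOCl = 1/(1 + 1.738) = 0.3653.
Free chlorine required for 2.64 ppm HOCl: 2.64 / 0.3653 = 7.228 ppm.
FC to add: 7.228 − 0.3 = 6.928 mg/L as Cl₂.
Cl₂ equivalent: 6.928 mg/L × 866,765 L = 6005 g.
Product at 61.4% available Cl: 6005 / 0.614 = 9780 g.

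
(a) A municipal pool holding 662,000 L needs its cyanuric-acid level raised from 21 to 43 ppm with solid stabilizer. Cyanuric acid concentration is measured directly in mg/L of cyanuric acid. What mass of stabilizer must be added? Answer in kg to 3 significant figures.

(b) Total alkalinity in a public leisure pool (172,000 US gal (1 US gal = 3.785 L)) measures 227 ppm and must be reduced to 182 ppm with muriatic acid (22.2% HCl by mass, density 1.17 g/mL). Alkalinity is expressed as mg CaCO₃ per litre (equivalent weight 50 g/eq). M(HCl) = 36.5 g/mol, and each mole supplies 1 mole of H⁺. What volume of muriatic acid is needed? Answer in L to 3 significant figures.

(a) CYA to add: (43 − 21) = 22 mg/L × 662,000 L = 14,560 g cyanuric acid.

(b) Volume: 172,000 US gal × 3.785 L/gal = 651,020 L.
(b) Alkalinity to neutralize: (227 − 182) = 45 mg/L as CaCO₃ × 651,020 L = 29,300 g as CaCO₃.
(b) Equivalents of H⁺ required: 29,300 ÷ 50 g/eq = 585.9 eq = 585.9 mol HCl.
(b) Mass of HCl: 585.9 × 36.5 = 21,390 g.
(b) Mass of 22.2% solution: 21,390 / 0.222 = 96,330 g.
(b) Volume: 96,330 g ÷ 1.17 g/mL = 82,340 mL.

(a) 14.6 kg; (b) 82.3 L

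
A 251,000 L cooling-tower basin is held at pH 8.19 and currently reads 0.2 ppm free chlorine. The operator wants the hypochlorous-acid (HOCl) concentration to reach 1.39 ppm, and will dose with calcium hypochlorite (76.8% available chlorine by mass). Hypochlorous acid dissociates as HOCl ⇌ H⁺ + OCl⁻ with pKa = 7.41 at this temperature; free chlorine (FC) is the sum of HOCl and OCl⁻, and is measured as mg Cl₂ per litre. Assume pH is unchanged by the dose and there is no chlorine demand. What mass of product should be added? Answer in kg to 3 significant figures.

[OCl⁻]/[HOCl] = 10^(pH − pKa) = 10^(8.19 − 7.41) = 6.026; fraction as HOCl = 1/(1 + 6.026) = 0.1423.
Free chlorine required for 1.39 ppm HOCl: 1.39 / 0.1423 = 9.766 ppm.
FC to add: 9.766 − 0.2 = 9.566 mg/L as Cl₂.
Cl₂ equivalent: 9.566 mg/L × 251,000 L = 2401 g.
Product at 76.8% available Cl: 2401 / 0.768 = 3126 g.

3.13 kg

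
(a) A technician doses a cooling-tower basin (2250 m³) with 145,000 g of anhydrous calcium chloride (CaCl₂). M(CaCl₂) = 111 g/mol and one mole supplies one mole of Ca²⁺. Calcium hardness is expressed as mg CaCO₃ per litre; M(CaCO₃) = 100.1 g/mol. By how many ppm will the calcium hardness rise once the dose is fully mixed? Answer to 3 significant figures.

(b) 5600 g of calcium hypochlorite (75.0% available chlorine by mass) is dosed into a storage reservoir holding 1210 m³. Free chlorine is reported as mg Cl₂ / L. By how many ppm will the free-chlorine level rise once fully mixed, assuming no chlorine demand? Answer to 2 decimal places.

(a) Volume: 2250 m³ = 2,250,000 L.
(a) Moles of Ca²⁺: 145,000 g ÷ 111 g/mol = 1306 mol.
(a) As CaCO₃: 1306 mol × 100.1 g/mol = 130,800 g.
(a) Rise: 130,800 g / 2,250,000 L × 1000 = 58.12 mg/L.

(b) Volume: 1210 m³ = 1,210,000 L.
(b) Available chlorine delivered: 5600 g × 0.75 = 4200 g as Cl₂.
(b) Concentration rise: 4200 g / 1,210,000 L = 3.471 mg/L = 3.47 ppm.

(a) 58.1 ppm; (b) 3.47 ppm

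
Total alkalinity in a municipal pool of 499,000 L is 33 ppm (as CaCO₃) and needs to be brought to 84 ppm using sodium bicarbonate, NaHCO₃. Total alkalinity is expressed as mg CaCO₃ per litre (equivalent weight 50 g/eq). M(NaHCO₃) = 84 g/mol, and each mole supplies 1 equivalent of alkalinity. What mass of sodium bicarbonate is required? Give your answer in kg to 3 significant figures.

Alkalinity to add: (84 − 33) = 51 mg/L as CaCO₃ × 499,000 L = 25,450 g as CaCO₃.
Equivalents: 25,450 g ÷ 50 g/eq = 509 eq.
NaHCO₃ supplies 1 eq per mole → 509 mol.
Mass: 509 mol × 84 g/mol = 42,750 g.

42.8 kg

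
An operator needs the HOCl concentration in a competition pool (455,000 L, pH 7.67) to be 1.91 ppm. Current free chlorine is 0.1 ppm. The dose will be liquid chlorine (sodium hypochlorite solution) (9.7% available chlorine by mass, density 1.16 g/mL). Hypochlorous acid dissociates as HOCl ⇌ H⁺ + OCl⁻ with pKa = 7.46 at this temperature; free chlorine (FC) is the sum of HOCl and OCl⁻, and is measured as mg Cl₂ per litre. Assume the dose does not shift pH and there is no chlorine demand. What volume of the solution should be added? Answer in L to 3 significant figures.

[OCl⁻]/[HOCl] = 10^(pH − pKa) = 10^(7.67 − 7.46) = 1.622; fraction as HOCl = 1/(1 + 1.622) = 0.3814.
Free chlorine required for 1.91 ppm HOCl: 1.91 / 0.3814 = 5.008 ppm.
FC to add: 5.008 − 0.1 = 4.908 mg/L as Cl₂.
Cl₂ equivalent: 4.908 mg/L × 455,000 L = 2233 g.
Product at 9.7% available Cl: 2233 / 0.097 = 23,020 g.
Volume: 23,020 g ÷ 1.16 g/mL = 19,850 mL.

19.8 L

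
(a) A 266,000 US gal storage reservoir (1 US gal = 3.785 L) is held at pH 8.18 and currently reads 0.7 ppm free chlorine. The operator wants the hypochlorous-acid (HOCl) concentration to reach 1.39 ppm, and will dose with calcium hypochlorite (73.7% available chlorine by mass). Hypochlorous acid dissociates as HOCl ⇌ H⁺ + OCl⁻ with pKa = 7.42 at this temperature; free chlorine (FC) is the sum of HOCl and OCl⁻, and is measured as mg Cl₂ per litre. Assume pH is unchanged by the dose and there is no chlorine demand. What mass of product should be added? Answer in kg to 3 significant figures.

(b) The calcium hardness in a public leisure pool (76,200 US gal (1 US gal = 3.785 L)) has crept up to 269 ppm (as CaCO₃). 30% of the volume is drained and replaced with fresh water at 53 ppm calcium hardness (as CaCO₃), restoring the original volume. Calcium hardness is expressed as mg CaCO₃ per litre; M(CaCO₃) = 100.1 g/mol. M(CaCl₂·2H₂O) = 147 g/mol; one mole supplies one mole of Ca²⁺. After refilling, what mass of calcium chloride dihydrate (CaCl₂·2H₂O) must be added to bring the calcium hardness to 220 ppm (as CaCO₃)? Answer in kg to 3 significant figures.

(a) 11.9 kg; (b) 6.69 kg

(a) Volume: 266,000 US gal × 3.785 L/gal = 1,006,810 L.
(a) [OCl⁻]/[HOCl] = 10^(pH − pKa) = 10^(8.18 − 7.42) = 5.754; fraction as HOCl = 1/(1 + 5.754) = 0.1481.
(a) Free chlorine required for 1.39 ppm HOCl: 1.39 / 0.1481 = 9.389 ppm.
(a) FC to add: 9.389 − 0.7 = 8.689 mg/L as Cl₂.
(a) Cl₂ equivalent: 8.689 mg/L × 1,006,810 L = 8748 g.
(a) Product at 73.7% available Cl: 8748 / 0.737 = 11,870 g.

(b) Volume: 76,200 US gal × 3.785 L/gal = 288,417 L.
(b) After draining 30% and refilling: 269 × 0.70 + 53 × 0.30 = 204.2 ppm.
(b) Deficit to target: 220 − 204.2 = 15.8 mg/L.
(b) As CaCO₃: 15.8 mg/L × 288,417 L = 4557 g; ÷ 100.1 = 45.52 mol Ca²⁺.
(b) Mass: 45.52 × 147 = 6692 g.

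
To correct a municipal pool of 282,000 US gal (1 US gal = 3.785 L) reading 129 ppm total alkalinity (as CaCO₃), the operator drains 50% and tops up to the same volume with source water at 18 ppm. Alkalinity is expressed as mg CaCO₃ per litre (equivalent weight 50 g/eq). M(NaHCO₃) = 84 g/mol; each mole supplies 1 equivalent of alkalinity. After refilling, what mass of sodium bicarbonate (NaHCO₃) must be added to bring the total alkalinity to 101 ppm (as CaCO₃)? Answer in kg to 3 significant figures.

49.3 kg

Volume: 282,000 US gal × 3.785 L/gal = 1,067,370 L.
After draining 50% and refilling: 129 × 0.50 + 18 × 0.50 = 73.5 ppm.
Deficit to target: 101 − 73.5 = 27.5 mg/L.
As CaCO₃: 27.5 mg/L × 1,067,370 L = 29,350 g; ÷ 50 g/eq ÷ 1 = 587.1 mol NaHCO₃.
Mass: 587.1 × 84 = 49,310 g.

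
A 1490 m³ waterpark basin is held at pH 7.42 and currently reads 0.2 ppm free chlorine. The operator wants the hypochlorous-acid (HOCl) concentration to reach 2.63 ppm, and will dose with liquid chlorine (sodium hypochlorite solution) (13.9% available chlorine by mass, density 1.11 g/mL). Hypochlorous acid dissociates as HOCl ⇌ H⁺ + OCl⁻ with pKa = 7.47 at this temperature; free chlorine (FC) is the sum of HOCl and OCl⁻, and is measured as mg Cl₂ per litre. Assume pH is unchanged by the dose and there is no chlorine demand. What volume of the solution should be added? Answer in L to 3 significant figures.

46.1 L

Volume: 1490 m³ = 1,490,000 L.
[OCl⁻]/[HOCl] = 10^(pH − pKa) = 10^(7.42 − 7.47) = 0.8913; fraction as HOCl = 1/(1 + 0.8913) = 0.5288.
Free chlorine required for 2.63 ppm HOCl: 2.63 / 0.5288 = 4.974 ppm.
FC to add: 4.974 − 0.2 = 4.774 mg/L as Cl₂.
Cl₂ equivalent: 4.774 mg/L × 1,490,000 L = 7113 g.
Product at 13.9% available Cl: 7113 / 0.139 = 51,170 g.
Volume: 51,170 g ÷ 1.11 g/mL = 46,100 mL.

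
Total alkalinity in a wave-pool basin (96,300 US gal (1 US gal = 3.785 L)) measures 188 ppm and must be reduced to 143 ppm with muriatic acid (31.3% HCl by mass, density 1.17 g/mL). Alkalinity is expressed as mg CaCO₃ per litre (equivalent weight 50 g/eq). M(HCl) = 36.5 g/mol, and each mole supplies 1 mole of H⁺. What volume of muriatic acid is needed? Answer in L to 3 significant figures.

Volume: 96,300 US gal × 3.785 L/gal = 364,496 L.
Alkalinity to neutralize: (188 − 143) = 45 mg/L as CaCO₃ × 364,496 L = 16,400 g as CaCO₃.
Equivalents of H⁺ required: 16,400 ÷ 50 g/eq = 328 eq = 328 mol HCl.
Mass of HCl: 328 × 36.5 = 11,970 g.
Mass of 31.3% solution: 11,970 / 0.313 = 38,250 g.
Volume: 38,250 g ÷ 1.17 g/mL = 32,700 mL.

32.7 L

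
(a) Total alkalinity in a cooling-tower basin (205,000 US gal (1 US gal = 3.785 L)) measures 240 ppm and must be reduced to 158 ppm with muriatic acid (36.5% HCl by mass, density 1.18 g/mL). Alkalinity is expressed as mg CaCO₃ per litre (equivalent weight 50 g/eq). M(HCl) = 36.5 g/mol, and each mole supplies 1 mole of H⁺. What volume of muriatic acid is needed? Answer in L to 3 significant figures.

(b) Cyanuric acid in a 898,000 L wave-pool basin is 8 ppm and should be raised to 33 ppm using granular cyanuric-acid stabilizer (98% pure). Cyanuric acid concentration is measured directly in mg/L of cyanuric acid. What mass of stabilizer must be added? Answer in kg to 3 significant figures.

(a) 108 L; (b) 22.9 kg

(a) Volume: 205,000 US gal × 3.785 L/gal = 775,925 L.
(a) Alkalinity to neutralize: (240 − 158) = 82 mg/L as CaCO₃ × 775,925 L = 63,630 g as CaCO₃.
(a) Equivalents of H⁺ required: 63,630 ÷ 50 g/eq = 1273 eq = 1273 mol HCl.
(a) Mass of HCl: 1273 × 36.5 = 46,450 g.
(a) Mass of 36.5% solution: 46,450 / 0.365 = 127,300 g.
(a) Volume: 127,300 g ÷ 1.18 g/mL = 107,800 mL.

(b) CYA to add: (33 − 8) = 25 mg/L × 898,000 L = 22,450 g cyanuric acid.
(b) At 98% purity: 22,450 / 0.98 = 22,910 g product.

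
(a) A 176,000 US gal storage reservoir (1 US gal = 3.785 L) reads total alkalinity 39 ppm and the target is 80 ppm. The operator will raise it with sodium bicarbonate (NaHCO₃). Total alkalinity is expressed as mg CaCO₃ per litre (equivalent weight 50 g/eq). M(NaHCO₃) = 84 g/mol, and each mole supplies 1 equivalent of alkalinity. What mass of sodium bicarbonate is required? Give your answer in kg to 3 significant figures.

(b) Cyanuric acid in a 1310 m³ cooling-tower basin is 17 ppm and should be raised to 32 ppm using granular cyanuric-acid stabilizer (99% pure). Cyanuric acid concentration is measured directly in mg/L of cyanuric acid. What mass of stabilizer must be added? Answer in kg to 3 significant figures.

(a) Volume: 176,000 US gal × 3.785 L/gal = 666,160 L.
(a) Alkalinity to add: (80 − 39) = 41 mg/L as CaCO₃ × 666,160 L = 27,310 g as CaCO₃.
(a) Equivalents: 27,310 g ÷ 50 g/eq = 546.3 eq.
(a) NaHCO₃ supplies 1 eq per mole → 546.3 mol.
(a) Mass: 546.3 mol × 84 g/mol = 45,890 g.

(b) Volume: 1310 m³ = 1,310,000 L.
(b) CYA to add: (32 − 17) = 15 mg/L × 1,310,000 L = 19,650 g cyanuric acid.
(b) At 99% purity: 19,650 / 0.99 = 19,850 g product.

(a) 45.9 kg; (b) 19.8 kg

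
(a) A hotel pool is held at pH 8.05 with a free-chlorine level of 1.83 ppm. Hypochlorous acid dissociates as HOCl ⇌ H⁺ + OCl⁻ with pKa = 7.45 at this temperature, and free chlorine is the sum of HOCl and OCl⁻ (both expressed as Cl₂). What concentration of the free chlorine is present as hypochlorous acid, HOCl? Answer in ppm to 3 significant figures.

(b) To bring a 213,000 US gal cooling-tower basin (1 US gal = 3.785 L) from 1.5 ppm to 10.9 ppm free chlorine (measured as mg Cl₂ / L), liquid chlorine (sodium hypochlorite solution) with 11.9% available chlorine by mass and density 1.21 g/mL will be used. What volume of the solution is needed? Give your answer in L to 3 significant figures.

(a) [OCl⁻]/[HOCl] = 10^(pH − pKa) = 10^(8.05 − 7.45) = 10^0.60 = 3.981.
(a) Fraction as HOCl = 1 / (1 + 3.981) = 0.2008.
(a) HOCl = 0.2008 × 1.83 ppm = 0.3674 ppm.

(b) Volume: 213,000 US gal × 3.785 L/gal = 806,205 L.
(b) Chlorine deficit: 10.9 − 1.5 = 9.4 ppm = 9.4 mg/L as Cl₂.
(b) Cl₂ equivalent needed: 9.4 mg/L × 806,205 L = 7,578,000 mg = 7578 g.
(b) Product at 11.9% available chlorine: 7578 / 0.119 = 63,680 g.
(b) Volume at density 1.21 g/mL: 63,680 g ÷ 1.21 g/mL = 52,630 mL.

(a) 0.367 ppm; (b) 52.6 L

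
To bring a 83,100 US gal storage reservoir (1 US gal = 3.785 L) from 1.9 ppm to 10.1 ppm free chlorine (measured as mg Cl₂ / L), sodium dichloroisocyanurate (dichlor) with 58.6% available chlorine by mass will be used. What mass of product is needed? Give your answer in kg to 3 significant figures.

Volume: 83,100 US gal × 3.785 L/gal = 314,534 L.
Chlorine deficit: 10.1 − 1.9 = 8.2 ppm = 8.2 mg/L as Cl₂.
Cl₂ equivalent needed: 8.2 mg/L × 314,534 L = 2,579,000 mg = 2579 g.
Product at 58.6% available chlorine: 2579 / 0.586 = 4401 g.

4.40 kg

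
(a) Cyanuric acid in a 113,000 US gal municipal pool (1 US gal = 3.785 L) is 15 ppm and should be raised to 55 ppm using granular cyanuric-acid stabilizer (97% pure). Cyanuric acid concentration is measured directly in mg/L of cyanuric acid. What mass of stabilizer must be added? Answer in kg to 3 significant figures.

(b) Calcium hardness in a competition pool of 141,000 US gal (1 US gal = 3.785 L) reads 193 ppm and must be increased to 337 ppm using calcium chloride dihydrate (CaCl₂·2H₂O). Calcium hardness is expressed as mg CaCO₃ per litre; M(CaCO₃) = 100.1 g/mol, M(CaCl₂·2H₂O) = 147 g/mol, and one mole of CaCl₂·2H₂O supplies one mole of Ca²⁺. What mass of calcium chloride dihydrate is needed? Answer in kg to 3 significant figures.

(a) Volume: 113,000 US gal × 3.785 L/gal = 427,705 L.
(a) CYA to add: (55 − 15) = 40 mg/L × 427,705 L = 17,110 g cyanuric acid.
(a) At 97% purity: 17,110 / 0.97 = 17,640 g product.

(b) Volume: 141,000 US gal × 3.785 L/gal = 533,685 L.
(b) Hardness to add: (337 − 193) = 144 mg/L as CaCO₃ × 533,685 L = 76,850 g as CaCO₃.
(b) Moles of Ca²⁺ (1 mol Ca²⁺ ≡ 1 mol CaCO₃): 76,850 / 100.1 g/mol = 767.7 mol.
(b) Mass of CaCl₂·2H₂O: 767.7 × 147 = 112,900 g.

(a) 17.6 kg; (b) 113 kg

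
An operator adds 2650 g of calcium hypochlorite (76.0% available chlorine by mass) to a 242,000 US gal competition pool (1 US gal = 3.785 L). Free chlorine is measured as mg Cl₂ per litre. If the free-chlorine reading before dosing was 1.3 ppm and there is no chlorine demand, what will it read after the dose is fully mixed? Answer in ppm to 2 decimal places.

Volume: 242,000 US gal × 3.785 L/gal = 915,970 L.
Available chlorine delivered: 2650 g × 0.76 = 2014 g as Cl₂.
Concentration rise: 2014 g / 915,970 L = 2.199 mg/L = 2.20 ppm.
Final FC: 1.3 + 2.20 = 3.50 ppm.

3.50 ppm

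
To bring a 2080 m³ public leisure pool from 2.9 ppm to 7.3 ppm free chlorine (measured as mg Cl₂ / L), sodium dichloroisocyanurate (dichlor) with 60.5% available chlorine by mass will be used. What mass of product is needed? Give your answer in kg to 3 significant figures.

Volume: 2080 m³ = 2,080,000 L.
Chlorine deficit: 7.3 − 2.9 = 4.4 ppm = 4.4 mg/L as Cl₂.
Cl₂ equivalent needed: 4.4 mg/L × 2,080,000 L = 9,152,000 mg = 9152 g.
Product at 60.5% available chlorine: 9152 / 0.605 = 15,130 g.

15.1 kg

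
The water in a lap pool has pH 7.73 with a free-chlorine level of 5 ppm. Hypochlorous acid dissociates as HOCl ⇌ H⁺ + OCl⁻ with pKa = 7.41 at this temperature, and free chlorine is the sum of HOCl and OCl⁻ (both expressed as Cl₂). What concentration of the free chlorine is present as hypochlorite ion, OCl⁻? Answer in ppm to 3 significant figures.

3.38 ppm

[OCl⁻]/[HOCl] = 10^(pH − pKa) = 10^(7.73 − 7.41) = 10^0.32 = 2.089.
Fraction as HOCl = 1 / (1 + 2.089) = 0.3237.
OCl⁻ = (1 − 0.3237) × 5 ppm = 3.382 ppm.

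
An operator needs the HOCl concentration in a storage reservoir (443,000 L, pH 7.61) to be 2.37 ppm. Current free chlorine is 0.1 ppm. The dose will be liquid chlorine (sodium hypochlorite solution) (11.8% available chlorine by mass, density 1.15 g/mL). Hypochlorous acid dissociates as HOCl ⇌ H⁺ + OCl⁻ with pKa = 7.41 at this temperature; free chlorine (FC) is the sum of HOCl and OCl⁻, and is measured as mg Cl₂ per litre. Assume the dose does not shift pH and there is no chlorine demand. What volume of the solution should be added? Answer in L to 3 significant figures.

[OCl⁻]/[HOCl] = 10^(pH − pKa) = 10^(7.61 − 7.41) = 1.585; fraction as HOCl = 1/(1 + 1.585) = 0.3869.
Free chlorine required for 2.37 ppm HOCl: 2.37 / 0.3869 = 6.126 ppm.
FC to add: 6.126 − 0.1 = 6.026 mg/L as Cl₂.
Cl₂ equivalent: 6.026 mg/L × 443,000 L = 2670 g.
Product at 11.8% available Cl: 2670 / 0.118 = 22,620 g.
Volume: 22,620 g ÷ 1.15 g/mL = 19,670 mL.

19.7 L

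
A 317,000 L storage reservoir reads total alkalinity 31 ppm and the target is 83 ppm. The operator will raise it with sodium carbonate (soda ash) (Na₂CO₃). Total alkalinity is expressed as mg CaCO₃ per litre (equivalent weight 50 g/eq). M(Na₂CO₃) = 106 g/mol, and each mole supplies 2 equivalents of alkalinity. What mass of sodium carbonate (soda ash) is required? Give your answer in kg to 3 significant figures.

Alkalinity to add: (83 − 31) = 52 mg/L as CaCO₃ × 317,000 L = 16,480 g as CaCO₃.
Equivalents: 16,480 g ÷ 50 g/eq = 329.7 eq.
Each mole of Na₂CO₃ supplies 2 eq, so 329.7 / 2 = 164.8 mol.
Mass: 164.8 mol × 106 g/mol = 17,470 g.

17.5 kg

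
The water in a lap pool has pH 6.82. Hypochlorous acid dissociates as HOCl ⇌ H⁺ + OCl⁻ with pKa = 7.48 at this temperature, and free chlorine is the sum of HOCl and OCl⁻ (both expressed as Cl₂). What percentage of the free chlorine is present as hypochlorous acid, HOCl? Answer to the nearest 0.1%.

[OCl⁻]/[HOCl] = 10^(pH − pKa) = 10^(6.82 − 7.48) = 10^-0.66 = 0.2188.
Fraction as HOCl = 1 / (1 + 0.2188) = 0.8205.

82.0%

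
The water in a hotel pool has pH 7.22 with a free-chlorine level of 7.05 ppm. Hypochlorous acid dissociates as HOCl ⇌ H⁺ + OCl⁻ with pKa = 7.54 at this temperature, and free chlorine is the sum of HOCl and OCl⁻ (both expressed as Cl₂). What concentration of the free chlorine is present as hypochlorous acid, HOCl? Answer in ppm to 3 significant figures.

4.77 ppm

[OCl⁻]/[HOCl] = 10^(pH − pKa) = 10^(7.22 − 7.54) = 10^-0.32 = 0.4786.
Fraction as HOCl = 1 / (1 + 0.4786) = 0.6763.
HOCl = 0.6763 × 7.05 ppm = 4.768 ppm.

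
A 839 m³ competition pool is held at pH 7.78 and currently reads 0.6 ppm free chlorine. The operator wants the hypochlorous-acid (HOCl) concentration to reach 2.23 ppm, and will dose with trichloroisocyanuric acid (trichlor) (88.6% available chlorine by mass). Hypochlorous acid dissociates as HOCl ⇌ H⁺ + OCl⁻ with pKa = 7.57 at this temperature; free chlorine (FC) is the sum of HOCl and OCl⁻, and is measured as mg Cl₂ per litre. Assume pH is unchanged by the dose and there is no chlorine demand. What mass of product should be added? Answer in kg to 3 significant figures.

4.97 kg

Volume: 839 m³ = 839,000 L.
[OCl⁻]/[HOCl] = 10^(pH − pKa) = 10^(7.78 − 7.57) = 1.622; fraction as HOCl = 1/(1 + 1.622) = 0.3814.
Free chlorine required for 2.23 ppm HOCl: 2.23 / 0.3814 = 5.847 ppm.
FC to add: 5.847 − 0.6 = 5.247 mg/L as Cl₂.
Cl₂ equivalent: 5.247 mg/L × 839,000 L = 4402 g.
Product at 88.6% available Cl: 4402 / 0.886 = 4968 g.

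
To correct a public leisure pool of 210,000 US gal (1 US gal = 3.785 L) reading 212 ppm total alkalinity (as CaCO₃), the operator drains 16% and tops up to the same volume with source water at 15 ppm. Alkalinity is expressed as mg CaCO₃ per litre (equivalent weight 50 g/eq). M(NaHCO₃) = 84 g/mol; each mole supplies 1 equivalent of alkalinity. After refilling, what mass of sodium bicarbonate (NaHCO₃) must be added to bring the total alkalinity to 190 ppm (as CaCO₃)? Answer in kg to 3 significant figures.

12.7 kg

Volume: 210,000 US gal × 3.785 L/gal = 794,850 L.
After draining 16% and refilling: 212 × 0.84 + 15 × 0.16 = 180.48 ppm.
Deficit to target: 190 − 180.48 = 9.52 mg/L.
As CaCO₃: 9.52 mg/L × 794,850 L = 7567 g; ÷ 50 g/eq ÷ 1 = 151.3 mol NaHCO₃.
Mass: 151.3 × 84 = 12,710 g.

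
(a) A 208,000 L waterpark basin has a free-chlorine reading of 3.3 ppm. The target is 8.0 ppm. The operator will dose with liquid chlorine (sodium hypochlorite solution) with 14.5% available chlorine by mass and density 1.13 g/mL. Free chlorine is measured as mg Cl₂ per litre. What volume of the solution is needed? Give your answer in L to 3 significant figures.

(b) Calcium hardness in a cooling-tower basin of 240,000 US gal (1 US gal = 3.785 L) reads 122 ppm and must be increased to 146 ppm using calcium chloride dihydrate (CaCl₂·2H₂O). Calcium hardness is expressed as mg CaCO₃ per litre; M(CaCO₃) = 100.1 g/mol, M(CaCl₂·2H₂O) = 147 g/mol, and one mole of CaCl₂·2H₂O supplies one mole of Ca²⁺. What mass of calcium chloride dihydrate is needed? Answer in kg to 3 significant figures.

(a) Chlorine deficit: 8.0 − 3.3 = 4.7 ppm = 4.7 mg/L as Cl₂.
(a) Cl₂ equivalent needed: 4.7 mg/L × 208,000 L = 977,600 mg = 977.6 g.
(a) Product at 14.5% available chlorine: 977.6 / 0.145 = 6742 g.
(a) Volume at density 1.13 g/mL: 6742 g ÷ 1.13 g/mL = 5966 mL.

(b) Volume: 240,000 US gal × 3.785 L/gal = 908,400 L.
(b) Hardness to add: (146 − 122) = 24 mg/L as CaCO₃ × 908,400 L = 21,800 g as CaCO₃.
(b) Moles of Ca²⁺ (1 mol Ca²⁺ ≡ 1 mol CaCO₃): 21,800 / 100.1 g/mol = 217.8 mol.
(b) Mass of CaCl₂·2H₂O: 217.8 × 147 = 32,020 g.

(a) 5.97 L; (b) 32.0 kg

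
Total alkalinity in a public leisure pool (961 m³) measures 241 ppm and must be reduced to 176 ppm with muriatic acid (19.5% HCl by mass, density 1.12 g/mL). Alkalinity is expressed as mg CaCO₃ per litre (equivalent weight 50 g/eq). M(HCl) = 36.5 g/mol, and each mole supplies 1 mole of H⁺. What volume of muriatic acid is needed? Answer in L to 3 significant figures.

209 L

Volume: 961 m³ = 961,000 L.
Alkalinity to neutralize: (241 − 176) = 65 mg/L as CaCO₃ × 961,000 L = 62,460 g as CaCO₃.
Equivalents of H⁺ required: 62,460 ÷ 50 g/eq = 1249 eq = 1249 mol HCl.
Mass of HCl: 1249 × 36.5 = 45,600 g.
Mass of 19.5% solution: 45,600 / 0.195 = 233,800 g.
Volume: 233,800 g ÷ 1.12 g/mL = 208,800 mL.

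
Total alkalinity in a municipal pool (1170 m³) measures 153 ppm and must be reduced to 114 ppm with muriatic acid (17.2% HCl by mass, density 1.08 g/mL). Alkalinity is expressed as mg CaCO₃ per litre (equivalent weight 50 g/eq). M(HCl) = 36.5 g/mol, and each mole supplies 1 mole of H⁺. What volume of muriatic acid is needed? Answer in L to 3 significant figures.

Volume: 1170 m³ = 1,170,000 L.
Alkalinity to neutralize: (153 − 114) = 39 mg/L as CaCO₃ × 1,170,000 L = 45,630 g as CaCO₃.
Equivalents of H⁺ required: 45,630 ÷ 50 g/eq = 912.6 eq = 912.6 mol HCl.
Mass of HCl: 912.6 × 36.5 = 33,310 g.
Mass of 17.2% solution: 33,310 / 0.172 = 193,700 g.
Volume: 193,700 g ÷ 1.08 g/mL = 179,300 mL.

179 L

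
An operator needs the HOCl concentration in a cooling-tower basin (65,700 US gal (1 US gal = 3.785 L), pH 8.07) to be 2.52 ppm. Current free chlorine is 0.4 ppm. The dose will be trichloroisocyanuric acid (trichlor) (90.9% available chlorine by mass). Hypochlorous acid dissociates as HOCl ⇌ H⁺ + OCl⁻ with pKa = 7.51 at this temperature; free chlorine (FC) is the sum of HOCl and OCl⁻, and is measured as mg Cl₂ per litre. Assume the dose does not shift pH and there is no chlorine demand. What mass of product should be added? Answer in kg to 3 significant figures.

3.08 kg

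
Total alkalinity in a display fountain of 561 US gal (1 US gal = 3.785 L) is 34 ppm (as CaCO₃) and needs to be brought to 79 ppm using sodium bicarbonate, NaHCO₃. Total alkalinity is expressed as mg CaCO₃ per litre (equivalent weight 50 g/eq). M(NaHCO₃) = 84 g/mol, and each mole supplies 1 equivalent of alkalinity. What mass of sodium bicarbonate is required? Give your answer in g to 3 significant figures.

161 g

Volume: 561 US gal × 3.785 L/gal = 2,123 L.
Alkalinity to add: (79 − 34) = 45 mg/L as CaCO₃ × 2,123 L = 95.55 g as CaCO₃.
Equivalents: 95.55 g ÷ 50 g/eq = 1.911 eq.
NaHCO₃ supplies 1 eq per mole → 1.911 mol.
Mass: 1.911 mol × 84 g/mol = 160.5 g.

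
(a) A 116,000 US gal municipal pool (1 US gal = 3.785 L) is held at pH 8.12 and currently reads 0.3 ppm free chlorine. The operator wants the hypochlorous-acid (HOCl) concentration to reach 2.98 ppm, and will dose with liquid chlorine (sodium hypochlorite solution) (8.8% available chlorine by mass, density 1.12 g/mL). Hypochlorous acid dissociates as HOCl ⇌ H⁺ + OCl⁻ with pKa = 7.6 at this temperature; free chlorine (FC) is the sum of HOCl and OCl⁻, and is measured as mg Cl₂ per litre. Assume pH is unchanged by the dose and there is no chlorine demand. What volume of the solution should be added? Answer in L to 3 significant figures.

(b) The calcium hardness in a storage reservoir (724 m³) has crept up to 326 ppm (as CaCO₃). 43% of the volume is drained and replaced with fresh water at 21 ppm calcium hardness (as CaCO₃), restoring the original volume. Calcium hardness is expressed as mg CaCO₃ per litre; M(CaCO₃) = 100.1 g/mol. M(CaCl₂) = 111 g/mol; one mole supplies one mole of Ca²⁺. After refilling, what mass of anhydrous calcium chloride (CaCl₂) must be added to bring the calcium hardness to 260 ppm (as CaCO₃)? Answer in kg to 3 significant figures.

(a) Volume: 116,000 US gal × 3.785 L/gal = 439,060 L.
(a) [OCl⁻]/[HOCl] = 10^(pH − pKa) = 10^(8.12 − 7.6) = 3.311; fraction as HOCl = 1/(1 + 3.311) = 0.2319.
(a) Free chlorine required for 2.98 ppm HOCl: 2.98 / 0.2319 = 12.85 ppm.
(a) FC to add: 12.85 − 0.3 = 12.55 mg/L as Cl₂.
(a) Cl₂ equivalent: 12.55 mg/L × 439,060 L = 5509 g.
(a) Product at 8.8% available Cl: 5509 / 0.088 = 62,600 g.
(a) Volume: 62,600 g ÷ 1.12 g/mL = 55,900 mL.

(b) Volume: 724 m³ = 724,000 L.
(b) After draining 43% and refilling: 326 × 0.57 + 21 × 0.43 = 194.85 ppm.
(b) Deficit to target: 260 − 194.85 = 65.15 mg/L.
(b) As CaCO₃: 65.15 mg/L × 724,000 L = 47,170 g; ÷ 100.1 = 471.2 mol Ca²⁺.
(b) Mass: 471.2 × 111 = 52,300 g.

(a) 55.9 L; (b) 52.3 kg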